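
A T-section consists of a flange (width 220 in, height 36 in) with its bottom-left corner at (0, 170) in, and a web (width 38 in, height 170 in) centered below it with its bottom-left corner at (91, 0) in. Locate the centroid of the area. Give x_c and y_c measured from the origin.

x_c = 110.00 in, y_c = 141.73 in

web: A = 38 × 170 = 6460.00, centroid at (110.00, 85.00).
flange: A = 220 × 36 = 7920.00, centroid at (110.00, 188.00).
ΣA = 14380.00 in²
ΣAx_c = (6460.00)(110.00) + (7920.00)(110.00) = 1581800.00 in³
ΣAy_c = (6460.00)(85.00) + (7920.00)(188.00) = 2038060.00 in³
x_c = 1581800.00 / 14380.00 = 110.00 in
y_c = 2038060.00 / 14380.00 = 141.73 in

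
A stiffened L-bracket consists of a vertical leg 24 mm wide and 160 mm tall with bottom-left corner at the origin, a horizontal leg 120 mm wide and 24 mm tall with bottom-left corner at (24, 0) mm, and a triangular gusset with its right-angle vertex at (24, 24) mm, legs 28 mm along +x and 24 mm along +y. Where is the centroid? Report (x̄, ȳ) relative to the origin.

x̄ = 42.40 mm, ȳ = 49.96 mm

Part | A | x̄ᵢ | ȳᵢ | A·x̄ᵢ | A·ȳᵢ
vertical leg | 3840.00 | 12.00 | 80.00 | 46080.00 | 307200.00
horizontal leg | 2880.00 | 84.00 | 12.00 | 241920.00 | 34560.00
gusset | 336.00 | 33.33 | 32.00 | 11200.00 | 10752.00
Σ | 7056.00 |  |  | 299200.00 | 352512.00
x̄ = 299200.00 / 7056.00 = 42.40 mm
ȳ = 352512.00 / 7056.00 = 49.96 mm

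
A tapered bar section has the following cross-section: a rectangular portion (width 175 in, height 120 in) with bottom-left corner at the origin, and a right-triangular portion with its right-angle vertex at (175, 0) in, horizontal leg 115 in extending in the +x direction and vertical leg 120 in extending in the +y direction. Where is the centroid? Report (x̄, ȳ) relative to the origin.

x̄ = 118.62 in, ȳ = 55.05 in

rectangular portion: A = 175 × 120 = 21000.00, centroid at (87.50, 60.00).
triangular portion: A = ½·115·120 = 6900.00, centroid at (213.33, 40.00).
ΣA = 27900.00 in²
ΣAx̄ = (21000.00)(87.50) + (6900.00)(213.33) = 3309500.00 in³
ΣAȳ = (21000.00)(60.00) + (6900.00)(40.00) = 1536000.00 in³
x̄ = 3309500.00 / 27900.00 = 118.62 in
ȳ = 1536000.00 / 27900.00 = 55.05 in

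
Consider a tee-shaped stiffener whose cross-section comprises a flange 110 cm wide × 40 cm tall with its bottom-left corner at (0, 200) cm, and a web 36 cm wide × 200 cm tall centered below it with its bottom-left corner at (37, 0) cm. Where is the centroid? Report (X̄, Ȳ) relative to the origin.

web: A = 36 × 200 = 7200.00, centroid at (55.00, 100.00).
flange: A = 110 × 40 = 4400.00, centroid at (55.00, 220.00).
ΣA = 11600.00 cm²
ΣAX̄ = (7200.00)(55.00) + (4400.00)(55.00) = 638000.00 cm³
ΣAȲ = (7200.00)(100.00) + (4400.00)(220.00) = 1688000.00 cm³
X̄ = 638000.00 / 11600.00 = 55.00 cm
Ȳ = 1688000.00 / 11600.00 = 145.52 cm

X̄ = 55.00 cm, Ȳ = 145.52 cm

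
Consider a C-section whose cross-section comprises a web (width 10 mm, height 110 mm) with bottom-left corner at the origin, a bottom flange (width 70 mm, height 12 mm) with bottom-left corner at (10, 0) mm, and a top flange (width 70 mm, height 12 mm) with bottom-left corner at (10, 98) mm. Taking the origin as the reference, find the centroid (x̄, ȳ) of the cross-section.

web: A = 10 × 110 = 1100.00, centroid at (5.00, 55.00).
bottom flange: A = 70 × 12 = 840.00, centroid at (45.00, 6.00).
top flange: A = 70 × 12 = 840.00, centroid at (45.00, 104.00).
ΣA = 2780.00 mm²
ΣAx̄ = (1100.00)(5.00) + (840.00)(45.00) + (840.00)(45.00) = 81100.00 mm³
ΣAȳ = (1100.00)(55.00) + (840.00)(6.00) + (840.00)(104.00) = 152900.00 mm³
x̄ = 81100.00 / 2780.00 = 29.17 mm
ȳ = 152900.00 / 2780.00 = 55.00 mm

x̄ = 29.17 mm, ȳ = 55.00 mm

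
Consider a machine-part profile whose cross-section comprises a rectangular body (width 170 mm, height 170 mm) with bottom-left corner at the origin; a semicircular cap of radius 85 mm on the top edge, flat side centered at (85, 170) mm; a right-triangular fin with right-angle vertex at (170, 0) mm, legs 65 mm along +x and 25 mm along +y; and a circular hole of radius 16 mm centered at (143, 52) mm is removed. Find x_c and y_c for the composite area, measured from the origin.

x_c = 85.99 mm, y_c = 118.24 mm

rectangular body: A = 170 × 170 = 28900.00, centroid at (85.00, 85.00).
semicircular top: A = ½π·85² = 11349.00, centroid at (85.00, 206.08).
triangular fin: A = ½·65·25 = 812.50, centroid at (191.67, 8.33).
hole: A = −π·16² = -804.25, centroid at (143.00, 52.00).
ΣA = 40257.26 mm², ΣAx_c = 3461887.04 mm³, ΣAy_c = 4760197.21 mm³.
x_c = 3461887.04/40257.26 = 85.99 mm; y_c = 4760197.21/40257.26 = 118.24 mm.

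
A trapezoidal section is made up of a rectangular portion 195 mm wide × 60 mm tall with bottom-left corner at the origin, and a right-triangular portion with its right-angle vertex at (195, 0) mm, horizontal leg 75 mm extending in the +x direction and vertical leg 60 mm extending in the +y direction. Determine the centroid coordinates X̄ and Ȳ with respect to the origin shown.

X̄ = 117.26 mm, Ȳ = 28.39 mm

rectangular portion: A = 195 × 60 = 11700.00, centroid at (97.50, 30.00).
triangular portion: A = ½·75·60 = 2250.00, centroid at (220.00, 20.00).
ΣA = 13950.00 mm²
ΣAX̄ = (11700.00)(97.50) + (2250.00)(220.00) = 1635750.00 mm³
ΣAȲ = (11700.00)(30.00) + (2250.00)(20.00) = 396000.00 mm³
X̄ = 1635750.00 / 13950.00 = 117.26 mm
Ȳ = 396000.00 / 13950.00 = 28.39 mm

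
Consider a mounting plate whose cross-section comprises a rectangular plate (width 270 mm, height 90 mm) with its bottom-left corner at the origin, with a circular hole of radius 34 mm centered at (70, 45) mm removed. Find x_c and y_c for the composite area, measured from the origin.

x_c = 146.42 mm, y_c = 45.00 mm

plate: A = 270 × 90 = 24300.00, centroid at (135.00, 45.00).
hole: A = −π·34² = -3631.68, centroid at (70.00, 45.00).
ΣA = 20668.32 mm²
ΣAx_c = (24300.00)(135.00) + (-3631.68)(70.00) = 3026282.32 mm³
ΣAy_c = (24300.00)(45.00) + (-3631.68)(45.00) = 930074.35 mm³
x_c = 3026282.32 / 20668.32 = 146.42 mm
y_c = 930074.35 / 20668.32 = 45.00 mm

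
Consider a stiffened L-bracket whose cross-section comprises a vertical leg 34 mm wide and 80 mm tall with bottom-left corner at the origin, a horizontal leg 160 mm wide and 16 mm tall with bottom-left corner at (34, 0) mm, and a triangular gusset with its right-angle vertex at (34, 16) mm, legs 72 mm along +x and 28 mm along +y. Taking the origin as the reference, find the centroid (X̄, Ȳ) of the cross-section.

X̄ = 63.06 mm, Ȳ = 24.62 mm

Part | A | x̄ᵢ | ȳᵢ | A·x̄ᵢ | A·ȳᵢ
vertical leg | 2720.00 | 17.00 | 40.00 | 46240.00 | 108800.00
horizontal leg | 2560.00 | 114.00 | 8.00 | 291840.00 | 20480.00
gusset | 1008.00 | 58.00 | 25.33 | 58464.00 | 25536.00
Σ | 6288.00 |  |  | 396544.00 | 154816.00
X̄ = 396544.00 / 6288.00 = 63.06 mm
Ȳ = 154816.00 / 6288.00 = 24.62 mm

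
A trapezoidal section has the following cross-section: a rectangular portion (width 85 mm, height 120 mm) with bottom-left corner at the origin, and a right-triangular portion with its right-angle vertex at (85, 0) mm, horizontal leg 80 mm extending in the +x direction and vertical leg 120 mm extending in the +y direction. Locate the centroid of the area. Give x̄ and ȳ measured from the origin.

Part | A | x̄ᵢ | ȳᵢ | A·x̄ᵢ | A·ȳᵢ
rectangular portion | 10200.00 | 42.50 | 60.00 | 433500.00 | 612000.00
triangular portion | 4800.00 | 111.67 | 40.00 | 536000.00 | 192000.00
Σ | 15000.00 |  |  | 969500.00 | 804000.00
x̄ = 969500.00 / 15000.00 = 64.63 mm
ȳ = 804000.00 / 15000.00 = 53.60 mm

x̄ = 64.63 mm, ȳ = 53.60 mm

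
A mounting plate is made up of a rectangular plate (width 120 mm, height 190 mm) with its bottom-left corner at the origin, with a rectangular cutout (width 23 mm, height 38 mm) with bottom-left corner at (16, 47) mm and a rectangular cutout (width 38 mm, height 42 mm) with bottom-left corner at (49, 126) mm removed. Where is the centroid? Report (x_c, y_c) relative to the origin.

x_c = 60.77 mm, y_c = 92.16 mm

Part | A | x̄ᵢ | ȳᵢ | A·x̄ᵢ | A·ȳᵢ
plate | 22800.00 | 60.00 | 95.00 | 1368000.00 | 2166000.00
hole 1 | -874.00 | 27.50 | 66.00 | -24035.00 | -57684.00
hole 2 | -1596.00 | 68.00 | 147.00 | -108528.00 | -234612.00
Σ | 20330.00 |  |  | 1235437.00 | 1873704.00
x_c = 1235437.00 / 20330.00 = 60.77 mm
y_c = 1873704.00 / 20330.00 = 92.16 mm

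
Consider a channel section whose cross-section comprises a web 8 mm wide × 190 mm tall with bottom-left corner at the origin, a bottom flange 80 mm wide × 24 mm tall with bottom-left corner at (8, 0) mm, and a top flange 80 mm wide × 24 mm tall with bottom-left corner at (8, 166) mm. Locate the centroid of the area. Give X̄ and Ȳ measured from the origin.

web: A = 8 × 190 = 1520.00, centroid at (4.00, 95.00).
bottom flange: A = 80 × 24 = 1920.00, centroid at (48.00, 12.00).
top flange: A = 80 × 24 = 1920.00, centroid at (48.00, 178.00).
ΣA = 5360.00 mm²
ΣAX̄ = (1520.00)(4.00) + (1920.00)(48.00) + (1920.00)(48.00) = 190400.00 mm³
ΣAȲ = (1520.00)(95.00) + (1920.00)(12.00) + (1920.00)(178.00) = 509200.00 mm³
X̄ = 190400.00 / 5360.00 = 35.52 mm
Ȳ = 509200.00 / 5360.00 = 95.00 mm

X̄ = 35.52 mm, Ȳ = 95.00 mm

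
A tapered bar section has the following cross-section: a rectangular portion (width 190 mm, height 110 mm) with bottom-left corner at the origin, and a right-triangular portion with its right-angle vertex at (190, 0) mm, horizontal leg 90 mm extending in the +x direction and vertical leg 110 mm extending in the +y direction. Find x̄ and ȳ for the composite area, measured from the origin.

rectangular portion: A = 190 × 110 = 20900.00, centroid at (95.00, 55.00).
triangular portion: A = ½·90·110 = 4950.00, centroid at (220.00, 36.67).
ΣA = 25850.00 mm²
ΣAx̄ = (20900.00)(95.00) + (4950.00)(220.00) = 3074500.00 mm³
ΣAȳ = (20900.00)(55.00) + (4950.00)(36.67) = 1331000.00 mm³
x̄ = 3074500.00 / 25850.00 = 118.94 mm
ȳ = 1331000.00 / 25850.00 = 51.49 mm

x̄ = 118.94 mm, ȳ = 51.49 mm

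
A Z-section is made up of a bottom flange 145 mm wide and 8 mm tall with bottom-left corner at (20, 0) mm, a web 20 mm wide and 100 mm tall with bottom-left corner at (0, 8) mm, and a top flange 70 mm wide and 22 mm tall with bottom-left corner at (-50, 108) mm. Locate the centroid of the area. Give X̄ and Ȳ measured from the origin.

X̄ = 22.17 mm, Ȳ = 64.66 mm

bottom flange: A = 145 × 8 = 1160.00, centroid at (92.50, 4.00).
web: A = 20 × 100 = 2000.00, centroid at (10.00, 58.00).
top flange: A = 70 × 22 = 1540.00, centroid at (-15.00, 119.00).
ΣA = 4700.00 mm², ΣAX̄ = 104200.00 mm³, ΣAȲ = 303900.00 mm³.
X̄ = 104200.00/4700.00 = 22.17 mm; Ȳ = 303900.00/4700.00 = 64.66 mm.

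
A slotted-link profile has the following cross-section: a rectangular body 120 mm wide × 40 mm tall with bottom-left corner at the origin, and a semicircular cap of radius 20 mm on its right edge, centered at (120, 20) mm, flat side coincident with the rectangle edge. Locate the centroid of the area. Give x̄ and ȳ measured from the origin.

rectangular body: A = 120 × 40 = 4800.00, centroid at (60.00, 20.00).
semicircular end: A = ½π·20² = 628.32, centroid at (128.49, 20.00).
ΣA = 5428.32 mm²
ΣAx̄ = (4800.00)(60.00) + (628.32)(128.49) = 368731.56 mm³
ΣAȳ = (4800.00)(20.00) + (628.32)(20.00) = 108566.37 mm³
x̄ = 368731.56 / 5428.32 = 67.93 mm
ȳ = 108566.37 / 5428.32 = 20.00 mm

x̄ = 67.93 mm, ȳ = 20.00 mm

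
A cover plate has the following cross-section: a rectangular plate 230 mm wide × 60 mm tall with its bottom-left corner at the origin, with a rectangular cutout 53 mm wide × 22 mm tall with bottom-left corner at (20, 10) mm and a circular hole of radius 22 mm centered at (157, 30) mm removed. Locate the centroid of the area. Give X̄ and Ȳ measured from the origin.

Part | A | x̄ᵢ | ȳᵢ | A·x̄ᵢ | A·ȳᵢ
plate | 13800.00 | 115.00 | 30.00 | 1587000.00 | 414000.00
hole 1 | -1166.00 | 46.50 | 21.00 | -54219.00 | -24486.00
hole 2 | -1520.53 | 157.00 | 30.00 | -238723.34 | -45615.93
Σ | 11113.47 |  |  | 1294057.66 | 343898.07
X̄ = 1294057.66 / 11113.47 = 116.44 mm
Ȳ = 343898.07 / 11113.47 = 30.94 mm

X̄ = 116.44 mm, Ȳ = 30.94 mm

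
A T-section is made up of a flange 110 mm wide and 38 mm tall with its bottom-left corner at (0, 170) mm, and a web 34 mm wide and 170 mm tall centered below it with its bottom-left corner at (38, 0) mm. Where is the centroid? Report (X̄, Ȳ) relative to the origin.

web: A = 34 × 170 = 5780.00, centroid at (55.00, 85.00).
flange: A = 110 × 38 = 4180.00, centroid at (55.00, 189.00).
ΣA = 9960.00 mm²
ΣAX̄ = (5780.00)(55.00) + (4180.00)(55.00) = 547800.00 mm³
ΣAȲ = (5780.00)(85.00) + (4180.00)(189.00) = 1281320.00 mm³
X̄ = 547800.00 / 9960.00 = 55.00 mm
Ȳ = 1281320.00 / 9960.00 = 128.65 mm

X̄ = 55.00 mm, Ȳ = 128.65 mm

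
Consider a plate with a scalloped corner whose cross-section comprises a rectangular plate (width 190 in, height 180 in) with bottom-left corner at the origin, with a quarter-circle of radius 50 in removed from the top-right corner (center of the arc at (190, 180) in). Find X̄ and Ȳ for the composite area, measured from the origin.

plate: A = 190 × 180 = 34200.00, centroid at (95.00, 90.00).
removed quarter-circle: A = −¼π·50² = -1963.50, centroid at (168.78, 158.78).
ΣA = 32236.50 in²
ΣAX̄ = (34200.00)(95.00) + (-1963.50)(168.78) = 2917602.54 in³
ΣAȲ = (34200.00)(90.00) + (-1963.50)(158.78) = 2766237.49 in³
X̄ = 2917602.54 / 32236.50 = 90.51 in
Ȳ = 2766237.49 / 32236.50 = 85.81 in

X̄ = 90.51 in, Ȳ = 85.81 in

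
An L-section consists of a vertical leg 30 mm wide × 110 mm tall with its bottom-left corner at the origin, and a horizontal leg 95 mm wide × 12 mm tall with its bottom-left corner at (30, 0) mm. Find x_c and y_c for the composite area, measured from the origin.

vertical leg: A = 30 × 110 = 3300.00, centroid at (15.00, 55.00).
horizontal leg: A = 95 × 12 = 1140.00, centroid at (77.50, 6.00).
ΣA = 4440.00 mm², ΣAx_c = 137850.00 mm³, ΣAy_c = 188340.00 mm³.
x_c = 137850.00/4440.00 = 31.05 mm; y_c = 188340.00/4440.00 = 42.42 mm.

x_c = 31.05 mm, y_c = 42.42 mm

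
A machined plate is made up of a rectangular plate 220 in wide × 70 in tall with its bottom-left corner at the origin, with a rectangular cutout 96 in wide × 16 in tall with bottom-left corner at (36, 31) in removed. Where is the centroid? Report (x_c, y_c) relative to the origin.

x_c = 112.88 in, y_c = 34.56 in

plate: A = 220 × 70 = 15400.00, centroid at (110.00, 35.00).
hole: A = −(96 × 16) = -1536.00, centroid at (84.00, 39.00).
ΣA = 13864.00 in², ΣAx_c = 1564976.00 in³, ΣAy_c = 479096.00 in³.
x_c = 1564976.00/13864.00 = 112.88 in; y_c = 479096.00/13864.00 = 34.56 in.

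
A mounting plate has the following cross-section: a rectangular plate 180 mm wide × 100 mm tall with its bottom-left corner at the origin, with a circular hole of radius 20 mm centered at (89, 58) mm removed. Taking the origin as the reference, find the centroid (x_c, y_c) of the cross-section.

Part | A | x̄ᵢ | ȳᵢ | A·x̄ᵢ | A·ȳᵢ
plate | 18000.00 | 90.00 | 50.00 | 1620000.00 | 900000.00
hole | -1256.64 | 89.00 | 58.00 | -111840.70 | -72884.95
Σ | 16743.36 |  |  | 1508159.30 | 827115.05
x_c = 1508159.30 / 16743.36 = 90.08 mm
y_c = 827115.05 / 16743.36 = 49.40 mm

x_c = 90.08 mm, y_c = 49.40 mm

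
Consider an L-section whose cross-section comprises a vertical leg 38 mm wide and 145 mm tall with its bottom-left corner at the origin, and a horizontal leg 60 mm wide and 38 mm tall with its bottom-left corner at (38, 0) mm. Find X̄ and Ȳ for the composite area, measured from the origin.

X̄ = 33.34 mm, Ȳ = 56.84 mm

vertical leg: A = 38 × 145 = 5510.00, centroid at (19.00, 72.50).
horizontal leg: A = 60 × 38 = 2280.00, centroid at (68.00, 19.00).
ΣA = 7790.00 mm²
ΣAX̄ = (5510.00)(19.00) + (2280.00)(68.00) = 259730.00 mm³
ΣAȲ = (5510.00)(72.50) + (2280.00)(19.00) = 442795.00 mm³
X̄ = 259730.00 / 7790.00 = 33.34 mm
Ȳ = 442795.00 / 7790.00 = 56.84 mm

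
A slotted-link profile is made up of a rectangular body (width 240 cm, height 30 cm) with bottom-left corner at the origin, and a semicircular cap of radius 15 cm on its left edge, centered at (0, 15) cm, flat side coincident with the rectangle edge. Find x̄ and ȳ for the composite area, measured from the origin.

x̄ = 114.09 cm, ȳ = 15.00 cm

rectangular body: A = 240 × 30 = 7200.00, centroid at (120.00, 15.00).
semicircular end: A = ½π·15² = 353.43, centroid at (-6.37, 15.00).
ΣA = 7553.43 cm², ΣAx̄ = 861750.00 cm³, ΣAȳ = 113301.44 cm³.
x̄ = 861750.00/7553.43 = 114.09 cm; ȳ = 113301.44/7553.43 = 15.00 cm.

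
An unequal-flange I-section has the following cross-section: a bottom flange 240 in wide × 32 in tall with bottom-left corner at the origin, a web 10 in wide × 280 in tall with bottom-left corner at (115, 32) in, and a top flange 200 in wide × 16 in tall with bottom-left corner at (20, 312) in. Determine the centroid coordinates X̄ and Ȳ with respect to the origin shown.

bottom flange: A = 240 × 32 = 7680.00, centroid at (120.00, 16.00).
web: A = 10 × 280 = 2800.00, centroid at (120.00, 172.00).
top flange: A = 200 × 16 = 3200.00, centroid at (120.00, 320.00).
ΣA = 13680.00 in², ΣAX̄ = 1641600.00 in³, ΣAȲ = 1628480.00 in³.
X̄ = 1641600.00/13680.00 = 120.00 in; Ȳ = 1628480.00/13680.00 = 119.04 in.

X̄ = 120.00 in, Ȳ = 119.04 in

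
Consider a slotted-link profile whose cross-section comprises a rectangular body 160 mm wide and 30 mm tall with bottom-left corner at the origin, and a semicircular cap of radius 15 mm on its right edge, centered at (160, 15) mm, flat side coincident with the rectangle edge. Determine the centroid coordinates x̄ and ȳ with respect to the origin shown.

x̄ = 85.92 mm, ȳ = 15.00 mm

Part | A | x̄ᵢ | ȳᵢ | A·x̄ᵢ | A·ȳᵢ
rectangular body | 4800.00 | 80.00 | 15.00 | 384000.00 | 72000.00
semicircular end | 353.43 | 166.37 | 15.00 | 58798.67 | 5301.44
Σ | 5153.43 |  |  | 442798.67 | 77301.44
x̄ = 442798.67 / 5153.43 = 85.92 mm
ȳ = 77301.44 / 5153.43 = 15.00 mm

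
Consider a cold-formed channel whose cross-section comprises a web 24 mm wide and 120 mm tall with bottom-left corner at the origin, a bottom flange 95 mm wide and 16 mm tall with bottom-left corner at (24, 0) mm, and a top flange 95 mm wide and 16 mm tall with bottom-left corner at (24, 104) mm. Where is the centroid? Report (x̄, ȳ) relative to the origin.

web: A = 24 × 120 = 2880.00, centroid at (12.00, 60.00).
bottom flange: A = 95 × 16 = 1520.00, centroid at (71.50, 8.00).
top flange: A = 95 × 16 = 1520.00, centroid at (71.50, 112.00).
ΣA = 5920.00 mm², ΣAx̄ = 251920.00 mm³, ΣAȳ = 355200.00 mm³.
x̄ = 251920.00/5920.00 = 42.55 mm; ȳ = 355200.00/5920.00 = 60.00 mm.

x̄ = 42.55 mm, ȳ = 60.00 mm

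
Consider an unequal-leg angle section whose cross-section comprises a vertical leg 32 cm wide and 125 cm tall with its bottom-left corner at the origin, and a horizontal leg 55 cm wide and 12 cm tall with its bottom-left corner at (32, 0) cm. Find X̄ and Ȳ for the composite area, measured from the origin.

X̄ = 22.16 cm, Ȳ = 54.50 cm

Part | A | x̄ᵢ | ȳᵢ | A·x̄ᵢ | A·ȳᵢ
vertical leg | 4000.00 | 16.00 | 62.50 | 64000.00 | 250000.00
horizontal leg | 660.00 | 59.50 | 6.00 | 39270.00 | 3960.00
Σ | 4660.00 |  |  | 103270.00 | 253960.00
X̄ = 103270.00 / 4660.00 = 22.16 cm
Ȳ = 253960.00 / 4660.00 = 54.50 cm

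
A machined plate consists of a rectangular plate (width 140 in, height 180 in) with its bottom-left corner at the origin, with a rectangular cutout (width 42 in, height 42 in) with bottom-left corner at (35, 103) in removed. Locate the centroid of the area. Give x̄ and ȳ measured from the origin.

x̄ = 71.05 in, ȳ = 87.44 in

plate: A = 140 × 180 = 25200.00, centroid at (70.00, 90.00).
hole: A = −(42 × 42) = -1764.00, centroid at (56.00, 124.00).
ΣA = 23436.00 in², ΣAx̄ = 1665216.00 in³, ΣAȳ = 2049264.00 in³.
x̄ = 1665216.00/23436.00 = 71.05 in; ȳ = 2049264.00/23436.00 = 87.44 in.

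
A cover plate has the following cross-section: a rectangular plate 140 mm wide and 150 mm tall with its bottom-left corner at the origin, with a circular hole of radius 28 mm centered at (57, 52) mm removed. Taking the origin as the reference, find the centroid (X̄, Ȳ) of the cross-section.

plate: A = 140 × 150 = 21000.00, centroid at (70.00, 75.00).
hole: A = −π·28² = -2463.01, centroid at (57.00, 52.00).
ΣA = 18536.99 mm²
ΣAX̄ = (21000.00)(70.00) + (-2463.01)(57.00) = 1329608.51 mm³
ΣAȲ = (21000.00)(75.00) + (-2463.01)(52.00) = 1446923.55 mm³
X̄ = 1329608.51 / 18536.99 = 71.73 mm
Ȳ = 1446923.55 / 18536.99 = 78.06 mm

X̄ = 71.73 mm, Ȳ = 78.06 mm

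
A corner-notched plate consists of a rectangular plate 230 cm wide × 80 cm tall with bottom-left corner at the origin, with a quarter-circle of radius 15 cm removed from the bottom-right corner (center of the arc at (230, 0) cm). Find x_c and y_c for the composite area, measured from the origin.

x_c = 113.95 cm, y_c = 40.33 cm

Part | A | x̄ᵢ | ȳᵢ | A·x̄ᵢ | A·ȳᵢ
plate | 18400.00 | 115.00 | 40.00 | 2116000.00 | 736000.00
removed quarter-circle | -176.71 | 223.63 | 6.37 | -39519.35 | -1125.00
Σ | 18223.29 |  |  | 2076480.65 | 734875.00
x_c = 2076480.65 / 18223.29 = 113.95 cm
y_c = 734875.00 / 18223.29 = 40.33 cm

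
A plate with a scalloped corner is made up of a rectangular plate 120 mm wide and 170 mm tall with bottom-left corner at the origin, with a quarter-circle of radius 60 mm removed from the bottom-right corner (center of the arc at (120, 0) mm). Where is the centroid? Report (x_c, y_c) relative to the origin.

plate: A = 120 × 170 = 20400.00, centroid at (60.00, 85.00).
removed quarter-circle: A = −¼π·60² = -2827.43, centroid at (94.54, 25.46).
ΣA = 17572.57 mm²
ΣAx_c = (20400.00)(60.00) + (-2827.43)(94.54) = 956707.99 mm³
ΣAy_c = (20400.00)(85.00) + (-2827.43)(25.46) = 1662000.00 mm³
x_c = 956707.99 / 17572.57 = 54.44 mm
y_c = 1662000.00 / 17572.57 = 94.58 mm

x_c = 54.44 mm, y_c = 94.58 mm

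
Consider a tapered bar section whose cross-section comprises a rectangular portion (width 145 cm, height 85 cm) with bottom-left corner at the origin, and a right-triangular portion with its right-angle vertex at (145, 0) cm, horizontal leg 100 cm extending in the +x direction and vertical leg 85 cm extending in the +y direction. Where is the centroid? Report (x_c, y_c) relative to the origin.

Part | A | x̄ᵢ | ȳᵢ | A·x̄ᵢ | A·ȳᵢ
rectangular portion | 12325.00 | 72.50 | 42.50 | 893562.50 | 523812.50
triangular portion | 4250.00 | 178.33 | 28.33 | 757916.67 | 120416.67
Σ | 16575.00 |  |  | 1651479.17 | 644229.17
x_c = 1651479.17 / 16575.00 = 99.64 cm
y_c = 644229.17 / 16575.00 = 38.87 cm

x_c = 99.64 cm, y_c = 38.87 cm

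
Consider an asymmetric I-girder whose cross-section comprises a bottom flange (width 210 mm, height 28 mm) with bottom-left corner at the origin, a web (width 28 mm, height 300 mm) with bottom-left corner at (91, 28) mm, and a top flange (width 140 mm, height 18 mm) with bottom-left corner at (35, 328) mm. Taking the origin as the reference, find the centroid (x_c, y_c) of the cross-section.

bottom flange: A = 210 × 28 = 5880.00, centroid at (105.00, 14.00).
web: A = 28 × 300 = 8400.00, centroid at (105.00, 178.00).
top flange: A = 140 × 18 = 2520.00, centroid at (105.00, 337.00).
ΣA = 16800.00 mm², ΣAx_c = 1764000.00 mm³, ΣAy_c = 2426760.00 mm³.
x_c = 1764000.00/16800.00 = 105.00 mm; y_c = 2426760.00/16800.00 = 144.45 mm.

x_c = 105.00 mm, y_c = 144.45 mm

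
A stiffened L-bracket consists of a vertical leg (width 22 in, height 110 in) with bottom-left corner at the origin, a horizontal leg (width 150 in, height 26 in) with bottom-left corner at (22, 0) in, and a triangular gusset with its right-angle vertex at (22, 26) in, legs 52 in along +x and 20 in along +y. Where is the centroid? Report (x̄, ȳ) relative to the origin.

x̄ = 62.19 in, ȳ = 29.35 in

Part | A | x̄ᵢ | ȳᵢ | A·x̄ᵢ | A·ȳᵢ
vertical leg | 2420.00 | 11.00 | 55.00 | 26620.00 | 133100.00
horizontal leg | 3900.00 | 97.00 | 13.00 | 378300.00 | 50700.00
gusset | 520.00 | 39.33 | 32.67 | 20453.33 | 16986.67
Σ | 6840.00 |  |  | 425373.33 | 200786.67
x̄ = 425373.33 / 6840.00 = 62.19 in
ȳ = 200786.67 / 6840.00 = 29.35 in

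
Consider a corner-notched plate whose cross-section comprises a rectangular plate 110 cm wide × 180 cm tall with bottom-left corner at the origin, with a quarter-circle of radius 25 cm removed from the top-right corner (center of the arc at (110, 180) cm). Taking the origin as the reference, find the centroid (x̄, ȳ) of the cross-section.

Part | A | x̄ᵢ | ȳᵢ | A·x̄ᵢ | A·ȳᵢ
plate | 19800.00 | 55.00 | 90.00 | 1089000.00 | 1782000.00
removed quarter-circle | -490.87 | 99.39 | 169.39 | -48787.79 | -83148.96
Σ | 19309.13 |  |  | 1040212.21 | 1698851.04
x̄ = 1040212.21 / 19309.13 = 53.87 cm
ȳ = 1698851.04 / 19309.13 = 87.98 cm

x̄ = 53.87 cm, ȳ = 87.98 cm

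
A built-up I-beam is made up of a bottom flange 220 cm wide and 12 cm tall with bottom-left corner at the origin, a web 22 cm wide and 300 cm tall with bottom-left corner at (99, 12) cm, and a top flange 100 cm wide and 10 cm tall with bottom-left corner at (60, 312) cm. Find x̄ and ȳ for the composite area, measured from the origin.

bottom flange: A = 220 × 12 = 2640.00, centroid at (110.00, 6.00).
web: A = 22 × 300 = 6600.00, centroid at (110.00, 162.00).
top flange: A = 100 × 10 = 1000.00, centroid at (110.00, 317.00).
ΣA = 10240.00 cm²
ΣAx̄ = (2640.00)(110.00) + (6600.00)(110.00) + (1000.00)(110.00) = 1126400.00 cm³
ΣAȳ = (2640.00)(6.00) + (6600.00)(162.00) + (1000.00)(317.00) = 1402040.00 cm³
x̄ = 1126400.00 / 10240.00 = 110.00 cm
ȳ = 1402040.00 / 10240.00 = 136.92 cm

x̄ = 110.00 cm, ȳ = 136.92 cm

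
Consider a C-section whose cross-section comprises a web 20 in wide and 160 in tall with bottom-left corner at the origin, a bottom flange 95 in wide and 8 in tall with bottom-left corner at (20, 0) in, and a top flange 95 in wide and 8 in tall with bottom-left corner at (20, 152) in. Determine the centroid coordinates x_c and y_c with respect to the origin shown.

web: A = 20 × 160 = 3200.00, centroid at (10.00, 80.00).
bottom flange: A = 95 × 8 = 760.00, centroid at (67.50, 4.00).
top flange: A = 95 × 8 = 760.00, centroid at (67.50, 156.00).
ΣA = 4720.00 in², ΣAx_c = 134600.00 in³, ΣAy_c = 377600.00 in³.
x_c = 134600.00/4720.00 = 28.52 in; y_c = 377600.00/4720.00 = 80.00 in.

x_c = 28.52 in, y_c = 80.00 in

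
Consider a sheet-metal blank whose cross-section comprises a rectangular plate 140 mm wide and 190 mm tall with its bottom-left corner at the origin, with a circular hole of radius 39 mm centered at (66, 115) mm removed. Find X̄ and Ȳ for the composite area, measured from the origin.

Part | A | x̄ᵢ | ȳᵢ | A·x̄ᵢ | A·ȳᵢ
plate | 26600.00 | 70.00 | 95.00 | 1862000.00 | 2527000.00
hole | -4778.36 | 66.00 | 115.00 | -315371.92 | -549511.68
Σ | 21821.64 |  |  | 1546628.08 | 1977488.32
X̄ = 1546628.08 / 21821.64 = 70.88 mm
Ȳ = 1977488.32 / 21821.64 = 90.62 mm

X̄ = 70.88 mm, Ȳ = 90.62 mm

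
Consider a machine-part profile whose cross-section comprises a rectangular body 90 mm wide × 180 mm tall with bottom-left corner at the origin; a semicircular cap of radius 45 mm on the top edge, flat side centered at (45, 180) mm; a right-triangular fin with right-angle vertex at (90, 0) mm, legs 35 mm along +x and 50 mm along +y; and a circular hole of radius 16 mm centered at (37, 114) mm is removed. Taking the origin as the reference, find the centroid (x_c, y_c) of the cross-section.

x_c = 47.88 mm, y_c = 103.55 mm

Part | A | x̄ᵢ | ȳᵢ | A·x̄ᵢ | A·ȳᵢ
rectangular body | 16200.00 | 45.00 | 90.00 | 729000.00 | 1458000.00
semicircular top | 3180.86 | 45.00 | 199.10 | 143138.82 | 633305.26
triangular fin | 875.00 | 101.67 | 16.67 | 88958.33 | 14583.33
hole | -804.25 | 37.00 | 114.00 | -29757.17 | -91684.24
Σ | 19451.61 |  |  | 931339.98 | 2014204.35
x_c = 931339.98 / 19451.61 = 47.88 mm
y_c = 2014204.35 / 19451.61 = 103.55 mm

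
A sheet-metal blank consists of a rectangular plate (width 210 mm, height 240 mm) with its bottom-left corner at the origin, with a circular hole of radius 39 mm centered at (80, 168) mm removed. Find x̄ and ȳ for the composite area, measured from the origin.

plate: A = 210 × 240 = 50400.00, centroid at (105.00, 120.00).
hole: A = −π·39² = -4778.36, centroid at (80.00, 168.00).
ΣA = 45621.64 mm²
ΣAx̄ = (50400.00)(105.00) + (-4778.36)(80.00) = 4909731.01 mm³
ΣAȳ = (50400.00)(120.00) + (-4778.36)(168.00) = 5245235.11 mm³
x̄ = 4909731.01 / 45621.64 = 107.62 mm
ȳ = 5245235.11 / 45621.64 = 114.97 mm

x̄ = 107.62 mm, ȳ = 114.97 mm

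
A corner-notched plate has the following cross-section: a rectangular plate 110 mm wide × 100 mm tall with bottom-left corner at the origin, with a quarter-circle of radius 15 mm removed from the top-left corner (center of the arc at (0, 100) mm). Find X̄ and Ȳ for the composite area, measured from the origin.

plate: A = 110 × 100 = 11000.00, centroid at (55.00, 50.00).
removed quarter-circle: A = −¼π·15² = -176.71, centroid at (6.37, 93.63).
ΣA = 10823.29 mm², ΣAX̄ = 603875.00 mm³, ΣAȲ = 533453.54 mm³.
X̄ = 603875.00/10823.29 = 55.79 mm; Ȳ = 533453.54/10823.29 = 49.29 mm.

X̄ = 55.79 mm, Ȳ = 49.29 mm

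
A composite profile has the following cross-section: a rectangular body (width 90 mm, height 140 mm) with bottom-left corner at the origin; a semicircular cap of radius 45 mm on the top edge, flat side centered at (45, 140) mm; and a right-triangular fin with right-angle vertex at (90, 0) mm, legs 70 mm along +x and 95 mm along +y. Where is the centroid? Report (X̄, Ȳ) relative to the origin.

rectangular body: A = 90 × 140 = 12600.00, centroid at (45.00, 70.00).
semicircular top: A = ½π·45² = 3180.86, centroid at (45.00, 159.10).
triangular fin: A = ½·70·95 = 3325.00, centroid at (113.33, 31.67).
ΣA = 19105.86 mm², ΣAX̄ = 1086972.15 mm³, ΣAȲ = 1493362.43 mm³.
X̄ = 1086972.15/19105.86 = 56.89 mm; Ȳ = 1493362.43/19105.86 = 78.16 mm.

X̄ = 56.89 mm, Ȳ = 78.16 mm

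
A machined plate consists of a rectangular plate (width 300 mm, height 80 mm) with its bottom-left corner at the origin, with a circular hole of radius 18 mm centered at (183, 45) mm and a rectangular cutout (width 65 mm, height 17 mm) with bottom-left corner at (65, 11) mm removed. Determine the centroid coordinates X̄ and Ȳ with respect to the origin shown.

plate: A = 300 × 80 = 24000.00, centroid at (150.00, 40.00).
hole 1: A = −π·18² = -1017.88, centroid at (183.00, 45.00).
hole 2: A = −(65 × 17) = -1105.00, centroid at (97.50, 19.50).
ΣA = 21877.12 mm², ΣAX̄ = 3305991.19 mm³, ΣAȲ = 892648.08 mm³.
X̄ = 3305991.19/21877.12 = 151.12 mm; Ȳ = 892648.08/21877.12 = 40.80 mm.

X̄ = 151.12 mm, Ȳ = 40.80 mm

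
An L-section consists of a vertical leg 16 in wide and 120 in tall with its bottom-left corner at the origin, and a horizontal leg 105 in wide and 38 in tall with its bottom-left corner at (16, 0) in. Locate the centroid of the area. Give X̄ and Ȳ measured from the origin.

vertical leg: A = 16 × 120 = 1920.00, centroid at (8.00, 60.00).
horizontal leg: A = 105 × 38 = 3990.00, centroid at (68.50, 19.00).
ΣA = 5910.00 in², ΣAX̄ = 288675.00 in³, ΣAȲ = 191010.00 in³.
X̄ = 288675.00/5910.00 = 48.85 in; Ȳ = 191010.00/5910.00 = 32.32 in.

X̄ = 48.85 in, Ȳ = 32.32 in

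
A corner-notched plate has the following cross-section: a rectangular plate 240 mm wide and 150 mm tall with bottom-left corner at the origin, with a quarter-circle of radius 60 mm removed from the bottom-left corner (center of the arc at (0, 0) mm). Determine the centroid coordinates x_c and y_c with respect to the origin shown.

x_c = 128.06 mm, y_c = 79.22 mm

plate: A = 240 × 150 = 36000.00, centroid at (120.00, 75.00).
removed quarter-circle: A = −¼π·60² = -2827.43, centroid at (25.46, 25.46).
ΣA = 33172.57 mm²
ΣAx_c = (36000.00)(120.00) + (-2827.43)(25.46) = 4248000.00 mm³
ΣAy_c = (36000.00)(75.00) + (-2827.43)(25.46) = 2628000.00 mm³
x_c = 4248000.00 / 33172.57 = 128.06 mm
y_c = 2628000.00 / 33172.57 = 79.22 mm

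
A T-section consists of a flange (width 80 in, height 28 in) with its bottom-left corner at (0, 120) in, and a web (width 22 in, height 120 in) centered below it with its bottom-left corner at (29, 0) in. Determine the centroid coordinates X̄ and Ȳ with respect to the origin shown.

X̄ = 40.00 in, Ȳ = 93.97 in

Part | A | x̄ᵢ | ȳᵢ | A·x̄ᵢ | A·ȳᵢ
web | 2640.00 | 40.00 | 60.00 | 105600.00 | 158400.00
flange | 2240.00 | 40.00 | 134.00 | 89600.00 | 300160.00
Σ | 4880.00 |  |  | 195200.00 | 458560.00
X̄ = 195200.00 / 4880.00 = 40.00 in
Ȳ = 458560.00 / 4880.00 = 93.97 in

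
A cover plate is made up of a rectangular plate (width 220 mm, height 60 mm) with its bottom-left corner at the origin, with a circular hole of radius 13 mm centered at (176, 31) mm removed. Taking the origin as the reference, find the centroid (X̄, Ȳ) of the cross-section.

plate: A = 220 × 60 = 13200.00, centroid at (110.00, 30.00).
hole: A = −π·13² = -530.93, centroid at (176.00, 31.00).
ΣA = 12669.07 mm²
ΣAX̄ = (13200.00)(110.00) + (-530.93)(176.00) = 1358556.47 mm³
ΣAȲ = (13200.00)(30.00) + (-530.93)(31.00) = 379541.20 mm³
X̄ = 1358556.47 / 12669.07 = 107.23 mm
Ȳ = 379541.20 / 12669.07 = 29.96 mm

X̄ = 107.23 mm, Ȳ = 29.96 mm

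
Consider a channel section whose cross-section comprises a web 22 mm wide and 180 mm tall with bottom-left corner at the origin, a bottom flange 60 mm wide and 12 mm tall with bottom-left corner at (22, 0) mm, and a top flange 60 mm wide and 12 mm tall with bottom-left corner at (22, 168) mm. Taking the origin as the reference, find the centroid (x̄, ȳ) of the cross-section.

x̄ = 21.93 mm, ȳ = 90.00 mm

web: A = 22 × 180 = 3960.00, centroid at (11.00, 90.00).
bottom flange: A = 60 × 12 = 720.00, centroid at (52.00, 6.00).
top flange: A = 60 × 12 = 720.00, centroid at (52.00, 174.00).
ΣA = 5400.00 mm²
ΣAx̄ = (3960.00)(11.00) + (720.00)(52.00) + (720.00)(52.00) = 118440.00 mm³
ΣAȳ = (3960.00)(90.00) + (720.00)(6.00) + (720.00)(174.00) = 486000.00 mm³
x̄ = 118440.00 / 5400.00 = 21.93 mm
ȳ = 486000.00 / 5400.00 = 90.00 mm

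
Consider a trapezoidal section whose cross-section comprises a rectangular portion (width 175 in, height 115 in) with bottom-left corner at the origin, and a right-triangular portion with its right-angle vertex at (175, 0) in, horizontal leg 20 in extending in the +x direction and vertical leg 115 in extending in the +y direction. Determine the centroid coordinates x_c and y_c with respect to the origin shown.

x_c = 92.59 in, y_c = 56.46 in

Part | A | x̄ᵢ | ȳᵢ | A·x̄ᵢ | A·ȳᵢ
rectangular portion | 20125.00 | 87.50 | 57.50 | 1760937.50 | 1157187.50
triangular portion | 1150.00 | 181.67 | 38.33 | 208916.67 | 44083.33
Σ | 21275.00 |  |  | 1969854.17 | 1201270.83
x_c = 1969854.17 / 21275.00 = 92.59 in
y_c = 1201270.83 / 21275.00 = 56.46 in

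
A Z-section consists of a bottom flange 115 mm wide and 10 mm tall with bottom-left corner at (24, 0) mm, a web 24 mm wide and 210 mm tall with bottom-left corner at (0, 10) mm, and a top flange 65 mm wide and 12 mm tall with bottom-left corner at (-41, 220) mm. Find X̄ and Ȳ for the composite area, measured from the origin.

bottom flange: A = 115 × 10 = 1150.00, centroid at (81.50, 5.00).
web: A = 24 × 210 = 5040.00, centroid at (12.00, 115.00).
top flange: A = 65 × 12 = 780.00, centroid at (-8.50, 226.00).
ΣA = 6970.00 mm², ΣAX̄ = 147575.00 mm³, ΣAȲ = 761630.00 mm³.
X̄ = 147575.00/6970.00 = 21.17 mm; Ȳ = 761630.00/6970.00 = 109.27 mm.

X̄ = 21.17 mm, Ȳ = 109.27 mm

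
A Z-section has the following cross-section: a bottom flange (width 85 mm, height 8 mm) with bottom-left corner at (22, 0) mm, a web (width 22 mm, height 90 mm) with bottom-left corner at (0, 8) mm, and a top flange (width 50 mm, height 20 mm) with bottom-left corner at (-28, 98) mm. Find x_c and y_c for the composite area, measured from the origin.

x_c = 17.11 mm, y_c = 58.92 mm

Part | A | x̄ᵢ | ȳᵢ | A·x̄ᵢ | A·ȳᵢ
bottom flange | 680.00 | 64.50 | 4.00 | 43860.00 | 2720.00
web | 1980.00 | 11.00 | 53.00 | 21780.00 | 104940.00
top flange | 1000.00 | -3.00 | 108.00 | -3000.00 | 108000.00
Σ | 3660.00 |  |  | 62640.00 | 215660.00
x_c = 62640.00 / 3660.00 = 17.11 mm
y_c = 215660.00 / 3660.00 = 58.92 mm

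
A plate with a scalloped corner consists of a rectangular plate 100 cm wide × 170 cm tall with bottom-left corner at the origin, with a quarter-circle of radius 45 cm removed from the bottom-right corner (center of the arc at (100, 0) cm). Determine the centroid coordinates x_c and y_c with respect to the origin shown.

plate: A = 100 × 170 = 17000.00, centroid at (50.00, 85.00).
removed quarter-circle: A = −¼π·45² = -1590.43, centroid at (80.90, 19.10).
ΣA = 15409.57 cm², ΣAx_c = 721331.87 cm³, ΣAy_c = 1414625.00 cm³.
x_c = 721331.87/15409.57 = 46.81 cm; y_c = 1414625.00/15409.57 = 91.80 cm.

x_c = 46.81 cm, y_c = 91.80 cm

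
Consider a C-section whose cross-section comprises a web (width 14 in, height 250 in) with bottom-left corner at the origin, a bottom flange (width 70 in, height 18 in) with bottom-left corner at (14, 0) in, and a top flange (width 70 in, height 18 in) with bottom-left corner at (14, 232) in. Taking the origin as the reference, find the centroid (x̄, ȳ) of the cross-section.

web: A = 14 × 250 = 3500.00, centroid at (7.00, 125.00).
bottom flange: A = 70 × 18 = 1260.00, centroid at (49.00, 9.00).
top flange: A = 70 × 18 = 1260.00, centroid at (49.00, 241.00).
ΣA = 6020.00 in², ΣAx̄ = 147980.00 in³, ΣAȳ = 752500.00 in³.
x̄ = 147980.00/6020.00 = 24.58 in; ȳ = 752500.00/6020.00 = 125.00 in.

x̄ = 24.58 in, ȳ = 125.00 in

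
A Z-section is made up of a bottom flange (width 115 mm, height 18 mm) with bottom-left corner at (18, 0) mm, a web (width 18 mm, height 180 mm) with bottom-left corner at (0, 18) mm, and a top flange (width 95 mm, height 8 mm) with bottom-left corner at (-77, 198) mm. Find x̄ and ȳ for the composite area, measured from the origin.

Part | A | x̄ᵢ | ȳᵢ | A·x̄ᵢ | A·ȳᵢ
bottom flange | 2070.00 | 75.50 | 9.00 | 156285.00 | 18630.00
web | 3240.00 | 9.00 | 108.00 | 29160.00 | 349920.00
top flange | 760.00 | -29.50 | 202.00 | -22420.00 | 153520.00
Σ | 6070.00 |  |  | 163025.00 | 522070.00
x̄ = 163025.00 / 6070.00 = 26.86 mm
ȳ = 522070.00 / 6070.00 = 86.01 mm

x̄ = 26.86 mm, ȳ = 86.01 mm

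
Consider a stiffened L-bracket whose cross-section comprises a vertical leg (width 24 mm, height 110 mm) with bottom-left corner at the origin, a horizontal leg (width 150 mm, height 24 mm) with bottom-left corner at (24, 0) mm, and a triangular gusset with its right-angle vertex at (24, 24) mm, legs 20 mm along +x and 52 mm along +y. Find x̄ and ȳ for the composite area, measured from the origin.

Part | A | x̄ᵢ | ȳᵢ | A·x̄ᵢ | A·ȳᵢ
vertical leg | 2640.00 | 12.00 | 55.00 | 31680.00 | 145200.00
horizontal leg | 3600.00 | 99.00 | 12.00 | 356400.00 | 43200.00
gusset | 520.00 | 30.67 | 41.33 | 15946.67 | 21493.33
Σ | 6760.00 |  |  | 404026.67 | 209893.33
x̄ = 404026.67 / 6760.00 = 59.77 mm
ȳ = 209893.33 / 6760.00 = 31.05 mm

x̄ = 59.77 mm, ȳ = 31.05 mm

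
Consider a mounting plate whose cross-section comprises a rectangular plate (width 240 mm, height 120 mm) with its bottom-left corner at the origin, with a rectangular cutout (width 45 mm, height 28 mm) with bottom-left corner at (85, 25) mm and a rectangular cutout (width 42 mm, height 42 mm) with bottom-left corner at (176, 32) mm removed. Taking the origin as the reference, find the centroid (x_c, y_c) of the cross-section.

x_c = 115.34 mm, y_c = 61.51 mm

plate: A = 240 × 120 = 28800.00, centroid at (120.00, 60.00).
hole 1: A = −(45 × 28) = -1260.00, centroid at (107.50, 39.00).
hole 2: A = −(42 × 42) = -1764.00, centroid at (197.00, 53.00).
ΣA = 25776.00 mm²
ΣAx_c = (28800.00)(120.00) + (-1260.00)(107.50) + (-1764.00)(197.00) = 2973042.00 mm³
ΣAy_c = (28800.00)(60.00) + (-1260.00)(39.00) + (-1764.00)(53.00) = 1585368.00 mm³
x_c = 2973042.00 / 25776.00 = 115.34 mm
y_c = 1585368.00 / 25776.00 = 61.51 mm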